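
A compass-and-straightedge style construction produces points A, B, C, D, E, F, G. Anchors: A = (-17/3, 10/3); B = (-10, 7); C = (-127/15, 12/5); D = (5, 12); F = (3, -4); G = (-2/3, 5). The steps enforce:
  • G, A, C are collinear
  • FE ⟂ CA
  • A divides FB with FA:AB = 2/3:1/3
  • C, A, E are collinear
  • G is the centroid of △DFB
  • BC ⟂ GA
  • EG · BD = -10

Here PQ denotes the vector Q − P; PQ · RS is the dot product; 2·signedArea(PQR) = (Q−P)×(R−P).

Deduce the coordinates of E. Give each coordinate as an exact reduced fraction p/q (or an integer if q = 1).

E = (-1/15, 26/5)

1. E_x = -1/15  [C, A, E are collinear ∩ FE ⟂ CA]
2. E_y = 26/5  [C, A, E are collinear ∩ FE ⟂ CA]
   → E = (-1/15, 26/5)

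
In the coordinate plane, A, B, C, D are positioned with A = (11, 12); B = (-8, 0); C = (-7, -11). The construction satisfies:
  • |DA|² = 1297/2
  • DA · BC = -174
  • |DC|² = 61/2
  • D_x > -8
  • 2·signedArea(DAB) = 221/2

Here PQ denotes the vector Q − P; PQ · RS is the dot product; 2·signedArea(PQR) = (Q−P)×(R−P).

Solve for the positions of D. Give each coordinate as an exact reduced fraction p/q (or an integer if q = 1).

D = (-15/2, -11/2)

1. D_x = -15/2  [2·signedArea(DAB) = 221/2 ∩ DA · BC = -174]
2. D_y = -11/2  [2·signedArea(DAB) = 221/2 ∩ DA · BC = -174]
   → D = (-15/2, -11/2)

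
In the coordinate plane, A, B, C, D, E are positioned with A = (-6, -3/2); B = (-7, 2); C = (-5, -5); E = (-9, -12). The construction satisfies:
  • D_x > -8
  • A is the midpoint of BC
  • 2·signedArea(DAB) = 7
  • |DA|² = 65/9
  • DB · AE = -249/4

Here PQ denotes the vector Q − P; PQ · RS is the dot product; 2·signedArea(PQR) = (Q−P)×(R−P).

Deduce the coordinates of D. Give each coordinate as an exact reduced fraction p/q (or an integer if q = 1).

1. D_x = -22/3  [2·signedArea(DAB) = 7 ∩ DB · AE = -249/4]
2. D_y = -23/6  [2·signedArea(DAB) = 7 ∩ DB · AE = -249/4]
   → D = (-22/3, -23/6)

D = (-22/3, -23/6)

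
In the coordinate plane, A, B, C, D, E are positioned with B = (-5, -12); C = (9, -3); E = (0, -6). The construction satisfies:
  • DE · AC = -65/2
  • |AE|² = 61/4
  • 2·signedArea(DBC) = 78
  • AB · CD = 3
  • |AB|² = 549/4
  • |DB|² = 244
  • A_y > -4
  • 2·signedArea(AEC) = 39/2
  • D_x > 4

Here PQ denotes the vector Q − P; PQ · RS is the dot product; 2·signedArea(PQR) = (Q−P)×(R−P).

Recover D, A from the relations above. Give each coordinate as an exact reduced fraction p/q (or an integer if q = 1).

1. D_x = 5  [line -9·x + 14·y + 45 = 0 ∩ |DB|² = 244]
2. D_y = 0  [line -9·x + 14·y + 45 = 0 ∩ |DB|² = 244]
   → D = (5, 0)
3. A_x = 5/2  [AB · CD = 3 ∩ 2·signedArea(AEC) = 39/2]
4. A_y = -3  [AB · CD = 3 ∩ 2·signedArea(AEC) = 39/2]
   → A = (5/2, -3)

A = (5/2, -3)
D = (5, 0)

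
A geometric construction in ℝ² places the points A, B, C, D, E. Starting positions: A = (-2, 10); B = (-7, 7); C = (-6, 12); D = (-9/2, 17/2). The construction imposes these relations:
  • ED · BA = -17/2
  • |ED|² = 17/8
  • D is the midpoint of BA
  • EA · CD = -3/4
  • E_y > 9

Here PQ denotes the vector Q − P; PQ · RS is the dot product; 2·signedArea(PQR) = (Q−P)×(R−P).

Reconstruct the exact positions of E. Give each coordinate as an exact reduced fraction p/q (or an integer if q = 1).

E = (-13/4, 37/4)

1. E_x = -13/4  [EA · CD = -3/4 ∩ ED · BA = -17/2]
2. E_y = 37/4  [EA · CD = -3/4 ∩ ED · BA = -17/2]
   → E = (-13/4, 37/4)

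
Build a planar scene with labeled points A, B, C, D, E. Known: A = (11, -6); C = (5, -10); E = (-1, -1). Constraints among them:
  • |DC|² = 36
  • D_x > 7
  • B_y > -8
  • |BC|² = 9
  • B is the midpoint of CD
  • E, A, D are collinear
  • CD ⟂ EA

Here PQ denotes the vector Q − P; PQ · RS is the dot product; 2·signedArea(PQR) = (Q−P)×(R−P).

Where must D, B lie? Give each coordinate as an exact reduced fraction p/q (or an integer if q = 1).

B = (80/13, -94/13)
D = (95/13, -58/13)

1. D_x = 95/13  [E, A, D are collinear ∩ CD ⟂ EA]
2. D_y = -58/13  [E, A, D are collinear ∩ CD ⟂ EA]
   → D = (95/13, -58/13)
3. B_x = 80/13  [B is the midpoint of CD]
4. B_y = -94/13  [B is the midpoint of CD]
   → B = (80/13, -94/13)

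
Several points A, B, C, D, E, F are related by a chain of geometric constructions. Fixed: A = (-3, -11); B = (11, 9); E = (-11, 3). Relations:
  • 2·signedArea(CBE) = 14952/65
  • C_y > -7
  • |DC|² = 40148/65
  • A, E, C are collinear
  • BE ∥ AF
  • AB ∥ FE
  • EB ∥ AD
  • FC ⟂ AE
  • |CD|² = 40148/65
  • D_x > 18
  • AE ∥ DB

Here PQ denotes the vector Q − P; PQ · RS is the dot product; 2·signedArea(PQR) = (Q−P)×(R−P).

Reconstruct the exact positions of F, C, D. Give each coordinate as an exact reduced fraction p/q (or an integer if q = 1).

1. F_x = -25  [AB ∥ FE ∩ BE ∥ AF]
2. F_y = -17  [AB ∥ FE ∩ BE ∥ AF]
   → F = (-25, -17)
3. C_x = -379/65  [A, E, C are collinear ∩ FC ⟂ AE]
4. C_y = -393/65  [A, E, C are collinear ∩ FC ⟂ AE]
   → C = (-379/65, -393/65)
5. D_x = 19  [AE ∥ DB ∩ EB ∥ AD]
6. D_y = -5  [AE ∥ DB ∩ EB ∥ AD]
   → D = (19, -5)

C = (-379/65, -393/65)
D = (19, -5)
F = (-25, -17)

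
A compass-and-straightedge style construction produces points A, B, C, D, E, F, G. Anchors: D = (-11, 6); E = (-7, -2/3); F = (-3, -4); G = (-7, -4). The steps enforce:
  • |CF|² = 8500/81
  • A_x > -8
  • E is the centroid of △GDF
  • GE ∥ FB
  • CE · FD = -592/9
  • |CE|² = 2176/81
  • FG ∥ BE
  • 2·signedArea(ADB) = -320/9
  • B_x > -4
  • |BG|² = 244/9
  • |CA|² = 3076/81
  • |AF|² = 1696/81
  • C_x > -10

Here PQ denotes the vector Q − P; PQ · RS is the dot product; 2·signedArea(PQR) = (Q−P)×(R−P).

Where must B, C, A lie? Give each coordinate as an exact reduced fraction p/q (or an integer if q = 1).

1. B_x = -3  [FG ∥ BE ∩ GE ∥ FB]
2. B_y = -2/3  [FG ∥ BE ∩ GE ∥ FB]
   → B = (-3, -2/3)
3. C_x = -29/3  [line 8·x + -10·y + 1036/9 = 0 ∩ |CE|² = 2176/81]
4. C_y = 34/9  [line 8·x + -10·y + 1036/9 = 0 ∩ |CE|² = 2176/81]
   → C = (-29/3, 34/9)
5. A_x = -7  [line 20/3·x + 8·y + 548/9 = 0 ∩ |CA|² = 3076/81]
6. A_y = -16/9  [line 20/3·x + 8·y + 548/9 = 0 ∩ |CA|² = 3076/81]
   → A = (-7, -16/9)

A = (-7, -16/9)
B = (-3, -2/3)
C = (-29/3, 34/9)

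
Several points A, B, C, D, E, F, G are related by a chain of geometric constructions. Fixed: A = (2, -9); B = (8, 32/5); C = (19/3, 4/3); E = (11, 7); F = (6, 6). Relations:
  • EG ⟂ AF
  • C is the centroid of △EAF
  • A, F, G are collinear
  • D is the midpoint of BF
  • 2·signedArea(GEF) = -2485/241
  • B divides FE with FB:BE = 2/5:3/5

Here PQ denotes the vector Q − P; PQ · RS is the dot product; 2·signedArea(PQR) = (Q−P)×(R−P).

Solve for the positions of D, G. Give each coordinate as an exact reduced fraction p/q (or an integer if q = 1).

1. D_x = 7  [D is the midpoint of BF]
2. D_y = 31/5  [D is the midpoint of BF]
   → D = (7, 31/5)
3. G_x = 1586/241  [A, F, G are collinear ∩ EG ⟂ AF]
4. G_y = 1971/241  [A, F, G are collinear ∩ EG ⟂ AF]
   → G = (1586/241, 1971/241)

D = (7, 31/5)
G = (1586/241, 1971/241)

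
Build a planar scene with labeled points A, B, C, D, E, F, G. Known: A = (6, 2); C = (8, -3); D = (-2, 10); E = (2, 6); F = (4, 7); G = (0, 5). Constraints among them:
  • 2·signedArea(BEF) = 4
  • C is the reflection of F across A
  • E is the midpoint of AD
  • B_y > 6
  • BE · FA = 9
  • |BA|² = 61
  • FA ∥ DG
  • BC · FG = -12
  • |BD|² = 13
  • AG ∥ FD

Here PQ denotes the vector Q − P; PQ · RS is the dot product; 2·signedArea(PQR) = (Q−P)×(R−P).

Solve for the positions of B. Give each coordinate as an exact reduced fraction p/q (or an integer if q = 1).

B = (0, 7)

1. B_x = 0  [BE · FA = 9 ∩ BC · FG = -12]
2. B_y = 7  [BE · FA = 9 ∩ BC · FG = -12]
   → B = (0, 7)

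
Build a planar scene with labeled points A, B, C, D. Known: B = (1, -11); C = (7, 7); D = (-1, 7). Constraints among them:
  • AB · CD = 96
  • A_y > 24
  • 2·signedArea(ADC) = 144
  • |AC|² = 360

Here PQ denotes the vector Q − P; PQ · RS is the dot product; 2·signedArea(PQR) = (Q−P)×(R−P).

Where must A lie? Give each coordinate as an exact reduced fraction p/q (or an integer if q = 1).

A = (13, 25)

1. A_x = 13  [2·signedArea(ADC) = 144 ∩ AB · CD = 96]
2. A_y = 25  [2·signedArea(ADC) = 144 ∩ AB · CD = 96]
   → A = (13, 25)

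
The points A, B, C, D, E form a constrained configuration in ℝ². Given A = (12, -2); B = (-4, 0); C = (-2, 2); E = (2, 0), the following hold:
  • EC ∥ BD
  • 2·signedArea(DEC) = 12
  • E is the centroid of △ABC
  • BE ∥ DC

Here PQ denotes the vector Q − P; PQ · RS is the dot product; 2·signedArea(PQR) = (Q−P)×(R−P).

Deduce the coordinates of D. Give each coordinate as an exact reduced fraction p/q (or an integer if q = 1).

D = (-8, 2)

1. D_x = -8  [BE ∥ DC ∩ EC ∥ BD]
2. D_y = 2  [BE ∥ DC ∩ EC ∥ BD]
   → D = (-8, 2)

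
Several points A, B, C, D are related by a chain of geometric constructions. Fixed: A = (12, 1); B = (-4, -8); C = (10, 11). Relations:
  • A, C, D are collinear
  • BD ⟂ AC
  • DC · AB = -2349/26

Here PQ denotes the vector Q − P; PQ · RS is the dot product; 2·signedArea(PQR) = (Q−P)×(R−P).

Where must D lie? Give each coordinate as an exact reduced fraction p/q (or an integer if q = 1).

D = (341/26, -119/26)

1. D_x = 341/26  [A, C, D are collinear ∩ BD ⟂ AC]
2. D_y = -119/26  [A, C, D are collinear ∩ BD ⟂ AC]
   → D = (341/26, -119/26)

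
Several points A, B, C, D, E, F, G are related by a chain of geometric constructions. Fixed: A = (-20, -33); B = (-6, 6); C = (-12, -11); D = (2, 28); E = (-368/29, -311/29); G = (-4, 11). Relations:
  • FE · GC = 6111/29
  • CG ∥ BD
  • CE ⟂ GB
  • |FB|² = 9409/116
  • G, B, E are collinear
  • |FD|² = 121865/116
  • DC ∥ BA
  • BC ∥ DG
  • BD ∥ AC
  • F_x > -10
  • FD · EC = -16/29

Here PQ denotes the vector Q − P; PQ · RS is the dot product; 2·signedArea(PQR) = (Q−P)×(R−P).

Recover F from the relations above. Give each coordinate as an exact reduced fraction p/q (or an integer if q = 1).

F = (-271/29, -137/58)

1. F_x = -271/29  [FD · EC = -16/29 ∩ FE · GC = 6111/29]
2. F_y = -137/58  [FD · EC = -16/29 ∩ FE · GC = 6111/29]
   → F = (-271/29, -137/58)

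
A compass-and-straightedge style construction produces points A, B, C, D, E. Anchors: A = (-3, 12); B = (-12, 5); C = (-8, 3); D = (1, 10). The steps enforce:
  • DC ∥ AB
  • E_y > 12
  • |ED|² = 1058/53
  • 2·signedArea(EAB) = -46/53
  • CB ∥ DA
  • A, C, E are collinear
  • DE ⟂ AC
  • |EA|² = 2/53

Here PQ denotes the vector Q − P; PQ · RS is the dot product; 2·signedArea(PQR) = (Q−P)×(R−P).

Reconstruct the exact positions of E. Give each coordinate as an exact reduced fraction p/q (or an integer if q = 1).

E = (-154/53, 645/53)

1. E_x = -154/53  [A, C, E are collinear ∩ DE ⟂ AC]
2. E_y = 645/53  [A, C, E are collinear ∩ DE ⟂ AC]
   → E = (-154/53, 645/53)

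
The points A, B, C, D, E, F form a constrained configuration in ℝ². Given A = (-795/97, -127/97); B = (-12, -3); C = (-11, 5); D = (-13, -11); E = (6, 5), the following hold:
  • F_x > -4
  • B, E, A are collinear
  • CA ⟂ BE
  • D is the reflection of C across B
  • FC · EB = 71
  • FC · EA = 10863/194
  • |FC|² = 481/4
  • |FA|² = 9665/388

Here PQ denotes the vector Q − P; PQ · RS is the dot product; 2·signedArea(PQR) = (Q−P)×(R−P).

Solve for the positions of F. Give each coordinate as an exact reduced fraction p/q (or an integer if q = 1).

1. F_x = -7/2  [line 18·x + 8·y + 87 = 0 ∩ |FA|² = 9665/388]
2. F_y = -3  [line 18·x + 8·y + 87 = 0 ∩ |FA|² = 9665/388]
   → F = (-7/2, -3)

F = (-7/2, -3)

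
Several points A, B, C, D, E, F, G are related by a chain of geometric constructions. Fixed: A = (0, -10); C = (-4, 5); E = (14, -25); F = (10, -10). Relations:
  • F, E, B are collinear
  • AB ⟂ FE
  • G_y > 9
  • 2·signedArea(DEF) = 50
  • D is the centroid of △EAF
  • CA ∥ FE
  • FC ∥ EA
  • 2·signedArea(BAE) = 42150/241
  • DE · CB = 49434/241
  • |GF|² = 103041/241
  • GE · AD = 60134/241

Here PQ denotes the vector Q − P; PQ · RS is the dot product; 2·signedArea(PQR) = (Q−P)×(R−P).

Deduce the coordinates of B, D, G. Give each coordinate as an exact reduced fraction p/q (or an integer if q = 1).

B = (2250/241, -1810/241)
D = (8, -15)
G = (1126/241, 2405/241)

1. B_x = 2250/241  [F, E, B are collinear ∩ AB ⟂ FE]
2. B_y = -1810/241  [F, E, B are collinear ∩ AB ⟂ FE]
   → B = (2250/241, -1810/241)
3. D_x = 8  [D is the centroid of △EAF]
4. D_y = -15  [D is the centroid of △EAF]
   → D = (8, -15)
5. G_x = 1126/241  [line -8·x + 5·y + -3017/241 = 0 ∩ |GF|² = 103041/241]
6. G_y = 2405/241  [line -8·x + 5·y + -3017/241 = 0 ∩ |GF|² = 103041/241]
   → G = (1126/241, 2405/241)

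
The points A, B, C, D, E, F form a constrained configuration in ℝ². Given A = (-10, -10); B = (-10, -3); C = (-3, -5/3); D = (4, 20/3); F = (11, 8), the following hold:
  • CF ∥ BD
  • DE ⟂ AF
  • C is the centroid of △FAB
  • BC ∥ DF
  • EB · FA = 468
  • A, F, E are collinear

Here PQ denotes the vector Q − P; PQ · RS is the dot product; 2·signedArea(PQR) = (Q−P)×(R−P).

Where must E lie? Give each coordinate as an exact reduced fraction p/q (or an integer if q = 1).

1. E_x = 536/85  [A, F, E are collinear ∩ DE ⟂ AF]
2. E_y = 338/85  [A, F, E are collinear ∩ DE ⟂ AF]
   → E = (536/85, 338/85)

E = (536/85, 338/85)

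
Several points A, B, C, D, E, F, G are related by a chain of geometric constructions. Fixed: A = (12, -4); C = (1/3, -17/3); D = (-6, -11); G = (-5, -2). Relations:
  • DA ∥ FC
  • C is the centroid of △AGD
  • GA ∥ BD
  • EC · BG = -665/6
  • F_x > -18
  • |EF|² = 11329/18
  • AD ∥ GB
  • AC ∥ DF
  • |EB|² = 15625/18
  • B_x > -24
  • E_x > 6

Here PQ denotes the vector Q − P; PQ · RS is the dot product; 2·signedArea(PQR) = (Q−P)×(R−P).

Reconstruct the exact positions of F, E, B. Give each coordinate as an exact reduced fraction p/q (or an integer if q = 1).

B = (-23, -9)
E = (37/6, -29/6)
F = (-53/3, -38/3)

1. F_x = -53/3  [DA ∥ FC ∩ AC ∥ DF]
2. F_y = -38/3  [DA ∥ FC ∩ AC ∥ DF]
   → F = (-53/3, -38/3)
3. B_x = -23  [GA ∥ BD ∩ AD ∥ GB]
4. B_y = -9  [GA ∥ BD ∩ AD ∥ GB]
   → B = (-23, -9)
5. E_x = 37/6  [line -18·x + -7·y + 463/6 = 0 ∩ |EF|² = 11329/18]
6. E_y = -29/6  [line -18·x + -7·y + 463/6 = 0 ∩ |EF|² = 11329/18]
   → E = (37/6, -29/6)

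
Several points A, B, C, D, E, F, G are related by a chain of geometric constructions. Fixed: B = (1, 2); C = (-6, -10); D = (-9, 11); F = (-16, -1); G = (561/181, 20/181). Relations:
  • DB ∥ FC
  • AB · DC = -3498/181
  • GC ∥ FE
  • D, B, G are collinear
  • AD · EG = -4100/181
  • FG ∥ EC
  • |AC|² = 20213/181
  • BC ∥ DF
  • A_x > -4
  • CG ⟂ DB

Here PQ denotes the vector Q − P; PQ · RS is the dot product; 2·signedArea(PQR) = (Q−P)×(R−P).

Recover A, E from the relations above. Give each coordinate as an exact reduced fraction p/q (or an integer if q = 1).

1. A_x = -718/181  [line -3·x + 21·y + -3561/181 = 0 ∩ |AC|² = 20213/181]
2. A_y = 67/181  [line -3·x + 21·y + -3561/181 = 0 ∩ |AC|² = 20213/181]
   → A = (-718/181, 67/181)
3. E_x = -4543/181  [FG ∥ EC ∩ GC ∥ FE]
4. E_y = -2011/181  [FG ∥ EC ∩ GC ∥ FE]
   → E = (-4543/181, -2011/181)

A = (-718/181, 67/181)
E = (-4543/181, -2011/181)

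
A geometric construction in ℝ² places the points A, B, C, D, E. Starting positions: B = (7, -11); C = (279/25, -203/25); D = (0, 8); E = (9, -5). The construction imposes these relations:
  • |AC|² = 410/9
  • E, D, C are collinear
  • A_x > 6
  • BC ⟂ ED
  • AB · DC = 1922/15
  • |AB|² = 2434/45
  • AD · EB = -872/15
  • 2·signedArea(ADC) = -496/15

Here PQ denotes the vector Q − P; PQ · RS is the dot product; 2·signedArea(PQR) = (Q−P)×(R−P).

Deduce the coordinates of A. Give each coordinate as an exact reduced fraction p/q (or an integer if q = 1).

A = (454/75, -278/75)

1. A_x = 454/75  [2·signedArea(ADC) = -496/15 ∩ AD · EB = -872/15]
2. A_y = -278/75  [2·signedArea(ADC) = -496/15 ∩ AD · EB = -872/15]
   → A = (454/75, -278/75)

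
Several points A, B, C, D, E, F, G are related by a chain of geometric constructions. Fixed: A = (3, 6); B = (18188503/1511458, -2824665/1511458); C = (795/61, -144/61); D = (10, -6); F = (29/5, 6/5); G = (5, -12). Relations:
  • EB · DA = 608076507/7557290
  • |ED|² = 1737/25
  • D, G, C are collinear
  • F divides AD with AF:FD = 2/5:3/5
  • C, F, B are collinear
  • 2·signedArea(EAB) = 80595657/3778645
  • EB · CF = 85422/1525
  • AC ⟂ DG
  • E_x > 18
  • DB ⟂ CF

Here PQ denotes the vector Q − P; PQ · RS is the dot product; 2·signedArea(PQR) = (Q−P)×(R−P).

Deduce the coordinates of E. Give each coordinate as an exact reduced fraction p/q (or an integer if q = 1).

1. E_x = 69026374/3778645  [EB · DA = 608076507/7557290 ∩ 2·signedArea(EAB) = 80595657/3778645]
2. E_y = -18657699/3778645  [EB · DA = 608076507/7557290 ∩ 2·signedArea(EAB) = 80595657/3778645]
   → E = (69026374/3778645, -18657699/3778645)

E = (69026374/3778645, -18657699/3778645)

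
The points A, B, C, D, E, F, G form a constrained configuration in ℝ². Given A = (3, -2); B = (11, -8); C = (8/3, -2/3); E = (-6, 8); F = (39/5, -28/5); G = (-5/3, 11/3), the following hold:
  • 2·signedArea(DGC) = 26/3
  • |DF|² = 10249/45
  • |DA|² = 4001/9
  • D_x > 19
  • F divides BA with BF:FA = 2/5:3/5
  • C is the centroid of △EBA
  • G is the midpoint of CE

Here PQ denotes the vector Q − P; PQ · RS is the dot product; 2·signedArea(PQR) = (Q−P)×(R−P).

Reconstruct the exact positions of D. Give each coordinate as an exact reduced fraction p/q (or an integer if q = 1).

1. D_x = 58/3  [line 13/3·x + 13/3·y + -52/3 = 0 ∩ |DF|² = 10249/45]
2. D_y = -46/3  [line 13/3·x + 13/3·y + -52/3 = 0 ∩ |DF|² = 10249/45]
   → D = (58/3, -46/3)

D = (58/3, -46/3)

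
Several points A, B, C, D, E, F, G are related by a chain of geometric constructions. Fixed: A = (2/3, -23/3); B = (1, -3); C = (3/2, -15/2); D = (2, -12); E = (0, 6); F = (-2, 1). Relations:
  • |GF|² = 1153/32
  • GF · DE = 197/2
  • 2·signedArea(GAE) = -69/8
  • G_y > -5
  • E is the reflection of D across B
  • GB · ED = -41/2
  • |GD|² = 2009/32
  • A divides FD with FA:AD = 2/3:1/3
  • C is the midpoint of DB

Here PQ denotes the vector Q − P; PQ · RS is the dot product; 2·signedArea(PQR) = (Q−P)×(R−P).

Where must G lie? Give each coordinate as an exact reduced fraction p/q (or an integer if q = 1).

G = (9/8, -33/8)

1. G_x = 9/8  [GF · DE = 197/2 ∩ 2·signedArea(GAE) = -69/8]
2. G_y = -33/8  [GF · DE = 197/2 ∩ 2·signedArea(GAE) = -69/8]
   → G = (9/8, -33/8)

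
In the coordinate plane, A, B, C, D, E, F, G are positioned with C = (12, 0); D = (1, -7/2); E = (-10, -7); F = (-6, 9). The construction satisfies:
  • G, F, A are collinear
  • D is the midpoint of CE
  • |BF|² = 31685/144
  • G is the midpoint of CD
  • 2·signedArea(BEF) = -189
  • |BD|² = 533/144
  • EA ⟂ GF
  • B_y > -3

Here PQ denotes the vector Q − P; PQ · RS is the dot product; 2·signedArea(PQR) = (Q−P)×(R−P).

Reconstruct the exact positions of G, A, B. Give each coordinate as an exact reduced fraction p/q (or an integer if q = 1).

A = (-1694/4349, 18157/4349)
B = (17/6, -35/12)
G = (13/2, -7/4)

1. G_x = 13/2  [G is the midpoint of CD]
2. G_y = -7/4  [G is the midpoint of CD]
   → G = (13/2, -7/4)
3. A_x = -1694/4349  [G, F, A are collinear ∩ EA ⟂ GF]
4. A_y = 18157/4349  [G, F, A are collinear ∩ EA ⟂ GF]
   → A = (-1694/4349, 18157/4349)
5. B_x = 17/6  [line -16·x + 4·y + 57 = 0 ∩ |BD|² = 533/144]
6. B_y = -35/12  [line -16·x + 4·y + 57 = 0 ∩ |BD|² = 533/144]
   → B = (17/6, -35/12)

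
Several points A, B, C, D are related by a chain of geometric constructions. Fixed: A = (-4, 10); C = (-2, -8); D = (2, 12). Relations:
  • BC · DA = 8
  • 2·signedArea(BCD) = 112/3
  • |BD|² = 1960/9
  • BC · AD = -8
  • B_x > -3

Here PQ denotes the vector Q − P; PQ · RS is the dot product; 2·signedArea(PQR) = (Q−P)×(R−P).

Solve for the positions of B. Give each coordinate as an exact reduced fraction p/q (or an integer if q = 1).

1. B_x = -8/3  [2·signedArea(BCD) = 112/3 ∩ BC · DA = 8]
2. B_y = -2  [2·signedArea(BCD) = 112/3 ∩ BC · DA = 8]
   → B = (-8/3, -2)

B = (-8/3, -2)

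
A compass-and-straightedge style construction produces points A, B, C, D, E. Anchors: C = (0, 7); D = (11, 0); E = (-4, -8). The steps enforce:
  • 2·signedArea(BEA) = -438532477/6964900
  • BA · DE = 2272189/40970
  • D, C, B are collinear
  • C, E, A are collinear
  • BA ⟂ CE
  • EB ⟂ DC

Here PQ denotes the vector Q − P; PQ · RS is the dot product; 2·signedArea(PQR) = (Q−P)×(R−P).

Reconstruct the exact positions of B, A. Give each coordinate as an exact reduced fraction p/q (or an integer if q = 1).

A = (-7442/20485, 46195/8194)
B = (671/170, 763/170)

1. B_x = 671/170  [D, C, B are collinear ∩ EB ⟂ DC]
2. B_y = 763/170  [D, C, B are collinear ∩ EB ⟂ DC]
   → B = (671/170, 763/170)
3. A_x = -7442/20485  [C, E, A are collinear ∩ BA ⟂ CE]
4. A_y = 46195/8194  [C, E, A are collinear ∩ BA ⟂ CE]
   → A = (-7442/20485, 46195/8194)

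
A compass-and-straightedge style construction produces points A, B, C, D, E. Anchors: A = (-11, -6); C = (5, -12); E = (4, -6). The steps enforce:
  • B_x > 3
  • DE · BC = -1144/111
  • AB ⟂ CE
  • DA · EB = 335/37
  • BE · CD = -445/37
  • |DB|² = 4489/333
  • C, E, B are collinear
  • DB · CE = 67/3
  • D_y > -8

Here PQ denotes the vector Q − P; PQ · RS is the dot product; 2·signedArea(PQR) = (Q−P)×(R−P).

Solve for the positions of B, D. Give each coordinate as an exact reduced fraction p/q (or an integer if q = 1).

1. B_x = 133/37  [C, E, B are collinear ∩ AB ⟂ CE]
2. B_y = -132/37  [C, E, B are collinear ∩ AB ⟂ CE]
   → B = (133/37, -132/37)
3. D_x = 466/111  [line -52/37·x + 312/37·y + 7384/111 = 0 ∩ |DB|² = 4489/333]
4. D_y = -266/37  [line -52/37·x + 312/37·y + 7384/111 = 0 ∩ |DB|² = 4489/333]
   → D = (466/111, -266/37)

B = (133/37, -132/37)
D = (466/111, -266/37)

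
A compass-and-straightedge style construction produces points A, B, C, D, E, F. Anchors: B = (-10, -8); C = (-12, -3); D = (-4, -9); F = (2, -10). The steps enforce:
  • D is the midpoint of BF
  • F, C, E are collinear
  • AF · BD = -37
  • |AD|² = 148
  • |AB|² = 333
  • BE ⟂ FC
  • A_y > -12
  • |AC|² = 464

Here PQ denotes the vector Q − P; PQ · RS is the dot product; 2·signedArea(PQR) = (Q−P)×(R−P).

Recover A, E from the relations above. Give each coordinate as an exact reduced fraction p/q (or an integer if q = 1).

1. A_x = 8  [line -6·x + 1·y + 59 = 0 ∩ |AB|² = 333]
2. A_y = -11  [line -6·x + 1·y + 59 = 0 ∩ |AB|² = 333]
   → A = (8, -11)
3. E_x = -42/5  [F, C, E are collinear ∩ BE ⟂ FC]
4. E_y = -24/5  [F, C, E are collinear ∩ BE ⟂ FC]
   → E = (-42/5, -24/5)

A = (8, -11)
E = (-42/5, -24/5)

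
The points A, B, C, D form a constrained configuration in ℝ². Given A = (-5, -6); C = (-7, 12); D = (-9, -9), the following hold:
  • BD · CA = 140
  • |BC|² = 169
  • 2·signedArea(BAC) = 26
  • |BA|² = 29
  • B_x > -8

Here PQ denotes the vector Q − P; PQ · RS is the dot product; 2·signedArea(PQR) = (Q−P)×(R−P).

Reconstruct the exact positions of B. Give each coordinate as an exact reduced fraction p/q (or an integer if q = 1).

B = (-7, -1)

1. B_x = -7  [2·signedArea(BAC) = 26 ∩ BD · CA = 140]
2. B_y = -1  [2·signedArea(BAC) = 26 ∩ BD · CA = 140]
   → B = (-7, -1)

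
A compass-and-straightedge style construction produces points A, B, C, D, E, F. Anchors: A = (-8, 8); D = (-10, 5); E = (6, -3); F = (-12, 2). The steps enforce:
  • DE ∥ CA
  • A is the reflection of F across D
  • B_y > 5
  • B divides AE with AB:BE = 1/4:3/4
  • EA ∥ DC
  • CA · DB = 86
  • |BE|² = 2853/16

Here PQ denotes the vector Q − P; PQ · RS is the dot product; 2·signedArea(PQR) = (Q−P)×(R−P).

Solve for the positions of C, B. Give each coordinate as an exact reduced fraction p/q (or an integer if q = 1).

B = (-9/2, 21/4)
C = (-24, 16)

1. C_x = -24  [DE ∥ CA ∩ EA ∥ DC]
2. C_y = 16  [DE ∥ CA ∩ EA ∥ DC]
   → C = (-24, 16)
3. B_x = -9/2  [B divides AE with AB:BE = 1/4:3/4]
4. B_y = 21/4  [B divides AE with AB:BE = 1/4:3/4]
   → B = (-9/2, 21/4)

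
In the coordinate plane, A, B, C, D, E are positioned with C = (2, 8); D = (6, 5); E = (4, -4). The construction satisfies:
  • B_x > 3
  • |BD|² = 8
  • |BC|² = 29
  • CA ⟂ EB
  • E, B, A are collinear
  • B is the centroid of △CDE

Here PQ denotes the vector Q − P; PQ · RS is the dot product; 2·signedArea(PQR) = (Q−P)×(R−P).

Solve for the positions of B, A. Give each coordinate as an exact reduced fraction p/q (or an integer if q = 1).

1. B_x = 4  [B is the centroid of △CDE]
2. B_y = 3  [B is the centroid of △CDE]
   → B = (4, 3)
3. A_x = 4  [E, B, A are collinear ∩ CA ⟂ EB]
4. A_y = 8  [E, B, A are collinear ∩ CA ⟂ EB]
   → A = (4, 8)

A = (4, 8)
B = (4, 3)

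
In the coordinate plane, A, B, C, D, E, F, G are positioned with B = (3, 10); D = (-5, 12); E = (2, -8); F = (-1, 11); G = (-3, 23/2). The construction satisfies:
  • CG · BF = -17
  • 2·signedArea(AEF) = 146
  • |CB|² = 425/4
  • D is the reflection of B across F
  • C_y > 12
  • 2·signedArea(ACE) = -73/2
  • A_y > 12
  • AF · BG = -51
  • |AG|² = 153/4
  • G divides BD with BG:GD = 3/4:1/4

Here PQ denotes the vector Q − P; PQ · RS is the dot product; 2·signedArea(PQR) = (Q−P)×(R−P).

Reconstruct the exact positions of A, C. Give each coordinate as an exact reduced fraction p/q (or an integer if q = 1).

A = (-9, 13)
C = (-7, 25/2)

1. A_x = -9  [2·signedArea(AEF) = 146 ∩ AF · BG = -51]
2. A_y = 13  [2·signedArea(AEF) = 146 ∩ AF · BG = -51]
   → A = (-9, 13)
3. C_x = -7  [2·signedArea(ACE) = -73/2 ∩ CG · BF = -17]
4. C_y = 25/2  [2·signedArea(ACE) = -73/2 ∩ CG · BF = -17]
   → C = (-7, 25/2)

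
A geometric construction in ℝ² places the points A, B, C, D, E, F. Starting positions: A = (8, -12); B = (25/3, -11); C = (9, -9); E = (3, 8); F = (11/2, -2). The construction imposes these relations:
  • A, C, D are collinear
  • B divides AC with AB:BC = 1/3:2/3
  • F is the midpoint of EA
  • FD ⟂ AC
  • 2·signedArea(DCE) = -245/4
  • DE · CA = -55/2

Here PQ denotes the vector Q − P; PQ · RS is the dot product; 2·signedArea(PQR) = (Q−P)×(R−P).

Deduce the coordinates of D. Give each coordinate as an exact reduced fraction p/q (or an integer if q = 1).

D = (43/4, -15/4)

1. D_x = 43/4  [A, C, D are collinear ∩ FD ⟂ AC]
2. D_y = -15/4  [A, C, D are collinear ∩ FD ⟂ AC]
   → D = (43/4, -15/4)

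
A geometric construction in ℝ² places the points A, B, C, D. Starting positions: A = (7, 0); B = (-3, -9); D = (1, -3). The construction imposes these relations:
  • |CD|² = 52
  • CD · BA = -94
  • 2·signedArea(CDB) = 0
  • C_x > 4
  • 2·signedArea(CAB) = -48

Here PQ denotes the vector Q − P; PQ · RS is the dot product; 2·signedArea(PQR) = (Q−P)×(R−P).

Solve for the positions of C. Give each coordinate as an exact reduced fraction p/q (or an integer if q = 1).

1. C_x = 5  [2·signedArea(CDB) = 0 ∩ CD · BA = -94]
2. C_y = 3  [2·signedArea(CDB) = 0 ∩ CD · BA = -94]
   → C = (5, 3)

C = (5, 3)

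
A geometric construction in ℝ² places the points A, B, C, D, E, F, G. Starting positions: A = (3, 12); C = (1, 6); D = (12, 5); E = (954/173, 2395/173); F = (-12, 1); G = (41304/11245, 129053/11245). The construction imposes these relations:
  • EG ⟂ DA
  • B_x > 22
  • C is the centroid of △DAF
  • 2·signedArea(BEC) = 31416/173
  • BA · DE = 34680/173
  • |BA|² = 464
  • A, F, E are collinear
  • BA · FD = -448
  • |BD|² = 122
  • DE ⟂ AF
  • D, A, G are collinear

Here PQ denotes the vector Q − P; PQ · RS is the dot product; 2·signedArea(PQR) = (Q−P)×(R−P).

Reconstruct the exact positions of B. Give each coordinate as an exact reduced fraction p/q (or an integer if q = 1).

B = (23, 4)

1. B_x = 23  [2·signedArea(BEC) = 31416/173 ∩ BA · DE = 34680/173]
2. B_y = 4  [2·signedArea(BEC) = 31416/173 ∩ BA · DE = 34680/173]
   → B = (23, 4)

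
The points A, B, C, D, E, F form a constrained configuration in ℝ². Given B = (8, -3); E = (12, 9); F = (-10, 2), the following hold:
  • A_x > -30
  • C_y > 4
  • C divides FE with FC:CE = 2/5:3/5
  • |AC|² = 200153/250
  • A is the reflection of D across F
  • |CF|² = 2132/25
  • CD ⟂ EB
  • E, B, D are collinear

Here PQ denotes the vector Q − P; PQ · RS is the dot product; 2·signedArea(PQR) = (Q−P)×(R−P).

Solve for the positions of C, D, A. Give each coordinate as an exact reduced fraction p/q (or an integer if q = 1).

1. C_x = -6/5  [C divides FE with FC:CE = 2/5:3/5]
2. C_y = 24/5  [C divides FE with FC:CE = 2/5:3/5]
   → C = (-6/5, 24/5)
3. D_x = 471/50  [E, B, D are collinear ∩ CD ⟂ EB]
4. D_y = 63/50  [E, B, D are collinear ∩ CD ⟂ EB]
   → D = (471/50, 63/50)
5. A_x = -1471/50  [A is the reflection of D across F]
6. A_y = 137/50  [A is the reflection of D across F]
   → A = (-1471/50, 137/50)

A = (-1471/50, 137/50)
C = (-6/5, 24/5)
D = (471/50, 63/50)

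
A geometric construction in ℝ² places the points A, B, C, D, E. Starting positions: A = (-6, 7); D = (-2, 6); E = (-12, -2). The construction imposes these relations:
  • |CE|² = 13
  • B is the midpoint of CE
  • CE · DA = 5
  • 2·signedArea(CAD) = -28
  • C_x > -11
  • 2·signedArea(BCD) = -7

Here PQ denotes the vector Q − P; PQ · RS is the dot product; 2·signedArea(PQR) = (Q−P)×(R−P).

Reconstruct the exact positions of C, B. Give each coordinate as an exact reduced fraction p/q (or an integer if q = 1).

1. C_x = -10  [2·signedArea(CAD) = -28 ∩ CE · DA = 5]
2. C_y = 1  [2·signedArea(CAD) = -28 ∩ CE · DA = 5]
   → C = (-10, 1)
3. B_x = -11  [B is the midpoint of CE]
4. B_y = -1/2  [B is the midpoint of CE]
   → B = (-11, -1/2)

B = (-11, -1/2)
C = (-10, 1)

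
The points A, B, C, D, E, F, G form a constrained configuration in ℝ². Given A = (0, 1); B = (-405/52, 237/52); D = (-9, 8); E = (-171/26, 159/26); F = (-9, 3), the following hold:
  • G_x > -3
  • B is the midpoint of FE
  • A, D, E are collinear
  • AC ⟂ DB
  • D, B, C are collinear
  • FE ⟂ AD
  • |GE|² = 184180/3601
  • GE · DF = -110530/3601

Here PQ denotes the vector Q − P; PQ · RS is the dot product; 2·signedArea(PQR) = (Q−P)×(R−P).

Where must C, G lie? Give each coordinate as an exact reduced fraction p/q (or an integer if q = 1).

C = (-1611/277, -290/277)
G = (-1611/554, -13/554)

1. C_x = -1611/277  [D, B, C are collinear ∩ AC ⟂ DB]
2. C_y = -290/277  [D, B, C are collinear ∩ AC ⟂ DB]
   → C = (-1611/277, -290/277)
3. G_y = -13/554  [GE · DF = -110530/3601]
4. G_x = -1611/554  [|GE|² = 184180/3601]
   → G = (-1611/554, -13/554)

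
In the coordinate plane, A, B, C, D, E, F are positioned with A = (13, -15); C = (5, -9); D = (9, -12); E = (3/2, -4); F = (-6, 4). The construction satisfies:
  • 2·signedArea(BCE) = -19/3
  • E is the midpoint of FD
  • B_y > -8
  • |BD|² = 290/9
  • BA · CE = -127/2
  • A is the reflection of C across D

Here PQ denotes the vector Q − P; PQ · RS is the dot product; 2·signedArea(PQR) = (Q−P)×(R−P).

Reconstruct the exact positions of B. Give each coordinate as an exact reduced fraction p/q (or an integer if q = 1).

1. B_x = 16/3  [BA · CE = -127/2 ∩ 2·signedArea(BCE) = -19/3]
2. B_y = -23/3  [BA · CE = -127/2 ∩ 2·signedArea(BCE) = -19/3]
   → B = (16/3, -23/3)

B = (16/3, -23/3)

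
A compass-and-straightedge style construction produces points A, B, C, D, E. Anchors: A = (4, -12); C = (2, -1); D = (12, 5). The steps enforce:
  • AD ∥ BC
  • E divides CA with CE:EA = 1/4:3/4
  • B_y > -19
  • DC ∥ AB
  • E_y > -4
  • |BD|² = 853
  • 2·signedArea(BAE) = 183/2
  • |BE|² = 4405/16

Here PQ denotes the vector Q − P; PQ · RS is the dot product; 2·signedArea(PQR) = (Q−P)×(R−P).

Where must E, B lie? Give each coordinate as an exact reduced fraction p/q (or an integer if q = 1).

1. E_x = 5/2  [E divides CA with CE:EA = 1/4:3/4]
2. E_y = -15/4  [E divides CA with CE:EA = 1/4:3/4]
   → E = (5/2, -15/4)
3. B_x = -6  [AD ∥ BC ∩ DC ∥ AB]
4. B_y = -18  [AD ∥ BC ∩ DC ∥ AB]
   → B = (-6, -18)

B = (-6, -18)
E = (5/2, -15/4)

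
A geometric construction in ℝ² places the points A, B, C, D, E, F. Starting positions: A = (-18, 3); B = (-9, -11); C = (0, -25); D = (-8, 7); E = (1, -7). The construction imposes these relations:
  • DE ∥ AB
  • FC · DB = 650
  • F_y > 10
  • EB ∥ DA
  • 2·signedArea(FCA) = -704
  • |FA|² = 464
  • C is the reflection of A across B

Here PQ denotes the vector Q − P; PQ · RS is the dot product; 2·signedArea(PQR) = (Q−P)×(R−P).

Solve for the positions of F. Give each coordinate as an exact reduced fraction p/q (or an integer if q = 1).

F = (2, 11)

1. F_x = 2  [2·signedArea(FCA) = -704 ∩ FC · DB = 650]
2. F_y = 11  [2·signedArea(FCA) = -704 ∩ FC · DB = 650]
   → F = (2, 11)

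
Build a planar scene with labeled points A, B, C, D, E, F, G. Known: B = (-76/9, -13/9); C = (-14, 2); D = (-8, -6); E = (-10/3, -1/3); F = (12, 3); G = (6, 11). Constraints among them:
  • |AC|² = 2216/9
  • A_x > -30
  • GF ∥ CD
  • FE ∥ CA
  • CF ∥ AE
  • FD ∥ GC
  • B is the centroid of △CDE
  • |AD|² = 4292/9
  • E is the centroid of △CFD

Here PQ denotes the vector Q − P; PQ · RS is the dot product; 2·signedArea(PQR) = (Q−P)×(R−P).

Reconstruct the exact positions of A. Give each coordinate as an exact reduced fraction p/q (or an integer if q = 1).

A = (-88/3, -4/3)

1. A_x = -88/3  [CF ∥ AE ∩ FE ∥ CA]
2. A_y = -4/3  [CF ∥ AE ∩ FE ∥ CA]
   → A = (-88/3, -4/3)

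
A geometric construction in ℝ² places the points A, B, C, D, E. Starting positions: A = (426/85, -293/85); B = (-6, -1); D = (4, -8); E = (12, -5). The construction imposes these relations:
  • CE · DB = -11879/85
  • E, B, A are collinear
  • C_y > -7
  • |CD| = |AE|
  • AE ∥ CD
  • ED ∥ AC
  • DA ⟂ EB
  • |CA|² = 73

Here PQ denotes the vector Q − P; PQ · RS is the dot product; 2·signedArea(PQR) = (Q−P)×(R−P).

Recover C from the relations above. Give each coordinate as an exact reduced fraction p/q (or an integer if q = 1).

1. C_x = -254/85  [AE ∥ CD ∩ ED ∥ AC]
2. C_y = -548/85  [AE ∥ CD ∩ ED ∥ AC]
   → C = (-254/85, -548/85)

C = (-254/85, -548/85)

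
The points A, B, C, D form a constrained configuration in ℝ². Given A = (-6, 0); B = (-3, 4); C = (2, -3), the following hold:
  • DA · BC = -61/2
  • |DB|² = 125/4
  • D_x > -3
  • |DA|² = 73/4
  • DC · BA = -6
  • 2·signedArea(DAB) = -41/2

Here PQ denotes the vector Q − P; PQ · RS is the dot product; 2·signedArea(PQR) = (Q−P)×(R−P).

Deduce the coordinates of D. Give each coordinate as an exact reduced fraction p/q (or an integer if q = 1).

D = (-2, -3/2)

1. D_x = -2  [DC · BA = -6 ∩ 2·signedArea(DAB) = -41/2]
2. D_y = -3/2  [DC · BA = -6 ∩ 2·signedArea(DAB) = -41/2]
   → D = (-2, -3/2)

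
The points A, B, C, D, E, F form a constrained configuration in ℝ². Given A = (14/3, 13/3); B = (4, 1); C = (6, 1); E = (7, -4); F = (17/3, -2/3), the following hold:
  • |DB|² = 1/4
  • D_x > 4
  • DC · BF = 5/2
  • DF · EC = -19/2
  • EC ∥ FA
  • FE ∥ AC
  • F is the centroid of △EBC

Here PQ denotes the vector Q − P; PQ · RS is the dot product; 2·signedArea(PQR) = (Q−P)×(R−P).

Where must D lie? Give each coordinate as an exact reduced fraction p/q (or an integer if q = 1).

D = (9/2, 1)

1. D_x = 9/2  [DF · EC = -19/2 ∩ DC · BF = 5/2]
2. D_y = 1  [DF · EC = -19/2 ∩ DC · BF = 5/2]
   → D = (9/2, 1)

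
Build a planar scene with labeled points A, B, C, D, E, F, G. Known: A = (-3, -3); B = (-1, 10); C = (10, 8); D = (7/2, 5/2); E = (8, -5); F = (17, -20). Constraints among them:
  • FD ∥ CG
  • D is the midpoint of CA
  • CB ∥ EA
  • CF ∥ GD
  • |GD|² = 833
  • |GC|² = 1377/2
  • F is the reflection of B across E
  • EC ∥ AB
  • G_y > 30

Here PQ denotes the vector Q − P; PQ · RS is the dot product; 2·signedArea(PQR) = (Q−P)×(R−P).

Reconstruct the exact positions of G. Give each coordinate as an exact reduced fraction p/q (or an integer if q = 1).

1. G_x = -7/2  [CF ∥ GD ∩ FD ∥ CG]
2. G_y = 61/2  [CF ∥ GD ∩ FD ∥ CG]
   → G = (-7/2, 61/2)

G = (-7/2, 61/2)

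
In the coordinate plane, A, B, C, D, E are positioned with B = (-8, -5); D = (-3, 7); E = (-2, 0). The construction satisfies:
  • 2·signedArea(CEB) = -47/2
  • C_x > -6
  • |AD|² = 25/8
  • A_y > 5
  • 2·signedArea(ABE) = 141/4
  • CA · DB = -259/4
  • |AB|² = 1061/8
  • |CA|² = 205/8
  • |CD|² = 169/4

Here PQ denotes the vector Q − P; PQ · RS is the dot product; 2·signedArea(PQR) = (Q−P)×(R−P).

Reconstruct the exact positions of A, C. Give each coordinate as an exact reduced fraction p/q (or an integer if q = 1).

A = (-11/4, 21/4)
C = (-11/2, 1)

1. A_x = -11/4  [line -5·x + 6·y + -181/4 = 0 ∩ |AB|² = 1061/8]
2. A_y = 21/4  [line -5·x + 6·y + -181/4 = 0 ∩ |AB|² = 1061/8]
   → A = (-11/4, 21/4)
3. C_x = -11/2  [2·signedArea(CEB) = -47/2 ∩ CA · DB = -259/4]
4. C_y = 1  [2·signedArea(CEB) = -47/2 ∩ CA · DB = -259/4]
   → C = (-11/2, 1)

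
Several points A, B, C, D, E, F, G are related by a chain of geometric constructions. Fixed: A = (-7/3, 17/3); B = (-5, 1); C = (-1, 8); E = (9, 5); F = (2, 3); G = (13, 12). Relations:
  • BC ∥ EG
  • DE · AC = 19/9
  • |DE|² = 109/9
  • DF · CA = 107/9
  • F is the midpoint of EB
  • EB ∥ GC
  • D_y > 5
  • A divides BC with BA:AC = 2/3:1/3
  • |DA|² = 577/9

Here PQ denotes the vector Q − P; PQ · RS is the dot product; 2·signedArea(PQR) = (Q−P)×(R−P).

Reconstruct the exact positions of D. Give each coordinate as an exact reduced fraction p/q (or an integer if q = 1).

1. D_x = 17/3  [line 4/3·x + 7/3·y + -194/9 = 0 ∩ |DE|² = 109/9]
2. D_y = 6  [line 4/3·x + 7/3·y + -194/9 = 0 ∩ |DE|² = 109/9]
   → D = (17/3, 6)

D = (17/3, 6)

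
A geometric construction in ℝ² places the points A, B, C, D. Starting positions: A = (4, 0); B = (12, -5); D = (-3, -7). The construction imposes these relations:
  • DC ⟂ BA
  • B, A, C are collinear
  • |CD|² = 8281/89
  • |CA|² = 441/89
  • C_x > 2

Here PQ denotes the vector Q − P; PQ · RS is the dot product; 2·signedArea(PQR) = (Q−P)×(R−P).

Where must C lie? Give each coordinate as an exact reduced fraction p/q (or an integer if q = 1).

C = (188/89, 105/89)

1. C_x = 188/89  [B, A, C are collinear ∩ DC ⟂ BA]
2. C_y = 105/89  [B, A, C are collinear ∩ DC ⟂ BA]
   → C = (188/89, 105/89)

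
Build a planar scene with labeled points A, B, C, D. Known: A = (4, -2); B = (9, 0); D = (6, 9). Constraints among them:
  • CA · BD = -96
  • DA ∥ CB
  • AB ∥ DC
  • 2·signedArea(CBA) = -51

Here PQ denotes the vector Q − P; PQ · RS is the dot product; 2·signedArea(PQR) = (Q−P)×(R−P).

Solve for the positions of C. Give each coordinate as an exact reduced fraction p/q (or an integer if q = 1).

C = (11, 11)

1. C_x = 11  [DA ∥ CB ∩ AB ∥ DC]
2. C_y = 11  [DA ∥ CB ∩ AB ∥ DC]
   → C = (11, 11)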